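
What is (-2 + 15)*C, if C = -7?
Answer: -91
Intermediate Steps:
(-2 + 15)*C = (-2 + 15)*(-7) = 13*(-7) = -91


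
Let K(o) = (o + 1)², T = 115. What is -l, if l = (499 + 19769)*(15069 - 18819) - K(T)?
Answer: 76018456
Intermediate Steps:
K(o) = (1 + o)²
l = -76018456 (l = (499 + 19769)*(15069 - 18819) - (1 + 115)² = 20268*(-3750) - 1*116² = -76005000 - 1*13456 = -76005000 - 13456 = -76018456)
-l = -1*(-76018456) = 76018456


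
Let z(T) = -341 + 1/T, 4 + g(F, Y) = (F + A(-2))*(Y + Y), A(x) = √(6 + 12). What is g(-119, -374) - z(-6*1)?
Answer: 536095/6 - 2244*√2 ≈ 86176.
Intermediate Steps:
A(x) = 3*√2 (A(x) = √18 = 3*√2)
g(F, Y) = -4 + 2*Y*(F + 3*√2) (g(F, Y) = -4 + (F + 3*√2)*(Y + Y) = -4 + (F + 3*√2)*(2*Y) = -4 + 2*Y*(F + 3*√2))
g(-119, -374) - z(-6*1) = (-4 + 2*(-119)*(-374) + 6*(-374)*√2) - (-341 + 1/(-6*1)) = (-4 + 89012 - 2244*√2) - (-341 + 1/(-6)) = (89008 - 2244*√2) - (-341 - ⅙) = (89008 - 2244*√2) - 1*(-2047/6) = (89008 - 2244*√2) + 2047/6 = 536095/6 - 2244*√2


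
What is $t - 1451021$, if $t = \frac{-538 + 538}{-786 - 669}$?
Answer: $-1451021$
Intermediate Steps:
$t = 0$ ($t = \frac{0}{-1455} = 0 \left(- \frac{1}{1455}\right) = 0$)
$t - 1451021 = 0 - 1451021 = -1451021$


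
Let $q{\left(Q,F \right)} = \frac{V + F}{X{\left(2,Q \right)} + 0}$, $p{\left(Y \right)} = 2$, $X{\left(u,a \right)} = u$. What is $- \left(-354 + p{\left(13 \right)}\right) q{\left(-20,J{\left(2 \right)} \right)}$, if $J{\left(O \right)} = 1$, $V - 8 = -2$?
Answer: $1232$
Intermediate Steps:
$V = 6$ ($V = 8 - 2 = 6$)
$q{\left(Q,F \right)} = 3 + \frac{F}{2}$ ($q{\left(Q,F \right)} = \frac{6 + F}{2 + 0} = \frac{6 + F}{2} = \left(6 + F\right) \frac{1}{2} = 3 + \frac{F}{2}$)
$- \left(-354 + p{\left(13 \right)}\right) q{\left(-20,J{\left(2 \right)} \right)} = - \left(-354 + 2\right) \left(3 + \frac{1}{2} \cdot 1\right) = - \left(-352\right) \left(3 + \frac{1}{2}\right) = - \frac{\left(-352\right) 7}{2} = \left(-1\right) \left(-1232\right) = 1232$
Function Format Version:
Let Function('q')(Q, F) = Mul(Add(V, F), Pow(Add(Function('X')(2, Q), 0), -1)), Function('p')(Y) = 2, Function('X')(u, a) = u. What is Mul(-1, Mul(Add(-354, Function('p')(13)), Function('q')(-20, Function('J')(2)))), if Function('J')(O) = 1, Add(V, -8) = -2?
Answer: 1232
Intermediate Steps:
V = 6 (V = Add(8, -2) = 6)
Function('q')(Q, F) = Add(3, Mul(Rational(1, 2), F)) (Function('q')(Q, F) = Mul(Add(6, F), Pow(Add(2, 0), -1)) = Mul(Add(6, F), Pow(2, -1)) = Mul(Add(6, F), Rational(1, 2)) = Add(3, Mul(Rational(1, 2), F)))
Mul(-1, Mul(Add(-354, Function('p')(13)), Function('q')(-20, Function('J')(2)))) = Mul(-1, Mul(Add(-354, 2), Add(3, Mul(Rational(1, 2), 1)))) = Mul(-1, Mul(-352, Add(3, Rational(1, 2)))) = Mul(-1, Mul(-352, Rational(7, 2))) = Mul(-1, -1232) = 1232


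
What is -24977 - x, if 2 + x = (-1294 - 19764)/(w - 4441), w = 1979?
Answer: -30754754/1231 ≈ -24984.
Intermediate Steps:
x = 8067/1231 (x = -2 + (-1294 - 19764)/(1979 - 4441) = -2 - 21058/(-2462) = -2 - 21058*(-1/2462) = -2 + 10529/1231 = 8067/1231 ≈ 6.5532)
-24977 - x = -24977 - 1*8067/1231 = -24977 - 8067/1231 = -30754754/1231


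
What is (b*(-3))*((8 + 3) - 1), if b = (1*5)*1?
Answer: -150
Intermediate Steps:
b = 5 (b = 5*1 = 5)
(b*(-3))*((8 + 3) - 1) = (5*(-3))*((8 + 3) - 1) = -15*(11 - 1) = -15*10 = -150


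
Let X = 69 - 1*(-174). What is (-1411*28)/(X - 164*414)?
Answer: 39508/67653 ≈ 0.58398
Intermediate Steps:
X = 243 (X = 69 + 174 = 243)
(-1411*28)/(X - 164*414) = (-1411*28)/(243 - 164*414) = -39508/(243 - 67896) = -39508/(-67653) = -39508*(-1/67653) = 39508/67653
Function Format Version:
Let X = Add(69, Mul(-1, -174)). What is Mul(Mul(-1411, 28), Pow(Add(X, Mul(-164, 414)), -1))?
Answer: Rational(39508, 67653) ≈ 0.58398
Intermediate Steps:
X = 243 (X = Add(69, 174) = 243)
Mul(Mul(-1411, 28), Pow(Add(X, Mul(-164, 414)), -1)) = Mul(Mul(-1411, 28), Pow(Add(243, Mul(-164, 414)), -1)) = Mul(-39508, Pow(Add(243, -67896), -1)) = Mul(-39508, Pow(-67653, -1)) = Mul(-39508, Rational(-1, 67653)) = Rational(39508, 67653)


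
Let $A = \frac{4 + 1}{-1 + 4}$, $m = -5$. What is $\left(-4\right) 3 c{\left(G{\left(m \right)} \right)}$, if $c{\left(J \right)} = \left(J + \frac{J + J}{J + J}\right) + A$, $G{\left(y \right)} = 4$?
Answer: $-80$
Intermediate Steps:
$A = \frac{5}{3} \approx 1.6667$
$c{\left(J \right)} = \frac{8}{3} + J$ ($c{\left(J \right)} = \left(J + \frac{J + J}{J + J}\right) + \frac{5}{3} = \left(J + \frac{2 J}{2 J}\right) + \frac{5}{3} = \left(J + 2 J \frac{1}{2 J}\right) + \frac{5}{3} = \left(J + 1\right) + \frac{5}{3} = \left(1 + J\right) + \frac{5}{3} = \frac{8}{3} + J$)
$\left(-4\right) 3 c{\left(G{\left(m \right)} \right)} = \left(-4\right) 3 \left(\frac{8}{3} + 4\right) = \left(-12\right) \frac{20}{3} = -80$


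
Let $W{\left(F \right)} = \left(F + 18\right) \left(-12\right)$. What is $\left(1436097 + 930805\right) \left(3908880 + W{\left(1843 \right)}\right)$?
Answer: $9199078234296$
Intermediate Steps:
$W{\left(F \right)} = -216 - 12 F$ ($W{\left(F \right)} = \left(18 + F\right) \left(-12\right) = -216 - 12 F$)
$\left(1436097 + 930805\right) \left(3908880 + W{\left(1843 \right)}\right) = \left(1436097 + 930805\right) \left(3908880 - 22332\right) = 2366902 \left(3908880 - 22332\right) = 2366902 \cdot 3886548 = 9199078234296$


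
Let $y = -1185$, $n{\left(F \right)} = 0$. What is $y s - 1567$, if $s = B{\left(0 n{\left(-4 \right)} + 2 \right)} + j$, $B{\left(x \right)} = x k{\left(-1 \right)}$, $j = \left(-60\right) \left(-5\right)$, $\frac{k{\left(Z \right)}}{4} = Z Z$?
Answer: $-366547$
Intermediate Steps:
$k{\left(Z \right)} = 4 Z^{2}$ ($k{\left(Z \right)} = 4 Z Z = 4 Z^{2}$)
$j = 300$
$B{\left(x \right)} = 4 x$ ($B{\left(x \right)} = x 4 \left(-1\right)^{2} = x 4 \cdot 1 = x 4 = 4 x$)
$s = 308$ ($s = 4 \left(0 \cdot 0 + 2\right) + 300 = 4 \left(0 + 2\right) + 300 = 4 \cdot 2 + 300 = 8 + 300 = 308$)
$y s - 1567 = \left(-1185\right) 308 - 1567 = -364980 - 1567 = -366547$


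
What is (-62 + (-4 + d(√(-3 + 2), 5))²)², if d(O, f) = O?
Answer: 2145 + 752*I ≈ 2145.0 + 752.0*I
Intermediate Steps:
(-62 + (-4 + d(√(-3 + 2), 5))²)² = (-62 + (-4 + √(-3 + 2))²)² = (-62 + (-4 + √(-1))²)² = (-62 + (-4 + I)²)²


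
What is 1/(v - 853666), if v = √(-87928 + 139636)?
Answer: -426833/364372793924 - √12927/364372793924 ≈ -1.1717e-6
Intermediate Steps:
v = 2*√12927 (v = √51708 = 2*√12927 ≈ 227.39)
1/(v - 853666) = 1/(2*√12927 - 853666) = 1/(-853666 + 2*√12927)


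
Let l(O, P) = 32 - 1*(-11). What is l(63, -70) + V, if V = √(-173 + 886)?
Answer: 43 + √713 ≈ 69.702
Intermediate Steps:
l(O, P) = 43 (l(O, P) = 32 + 11 = 43)
V = √713 ≈ 26.702
l(63, -70) + V = 43 + √713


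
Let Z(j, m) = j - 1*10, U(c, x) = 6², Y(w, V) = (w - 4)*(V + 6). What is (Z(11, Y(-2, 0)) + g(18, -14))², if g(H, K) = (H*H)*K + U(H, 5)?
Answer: 20241001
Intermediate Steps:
Y(w, V) = (-4 + w)*(6 + V)
U(c, x) = 36
g(H, K) = 36 + K*H² (g(H, K) = (H*H)*K + 36 = H²*K + 36 = K*H² + 36 = 36 + K*H²)
Z(j, m) = -10 + j (Z(j, m) = j - 10 = -10 + j)
(Z(11, Y(-2, 0)) + g(18, -14))² = ((-10 + 11) + (36 - 14*18²))² = (1 + (36 - 14*324))² = (1 + (36 - 4536))² = (1 - 4500)² = (-4499)² = 20241001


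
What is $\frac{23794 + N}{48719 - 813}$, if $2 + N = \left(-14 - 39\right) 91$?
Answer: $\frac{18969}{47906} \approx 0.39596$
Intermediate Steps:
$N = -4825$ ($N = -2 + \left(-14 - 39\right) 91 = -2 - 4823 = -4825$)
$\frac{23794 + N}{48719 - 813} = \frac{23794 - 4825}{48719 - 813} = \frac{18969}{47906}$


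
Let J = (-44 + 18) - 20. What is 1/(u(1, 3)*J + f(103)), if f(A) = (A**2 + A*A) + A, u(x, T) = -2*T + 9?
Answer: 1/21183 ≈ 4.7208e-5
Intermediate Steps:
J = -46 (J = -26 - 20 = -46)
u(x, T) = 9 - 2*T
f(A) = A + 2*A**2 (f(A) = (A**2 + A**2) + A = 2*A**2 + A = A + 2*A**2)
1/(u(1, 3)*J + f(103)) = 1/((9 - 2*3)*(-46) + 103*(1 + 2*103)) = 1/((9 - 6)*(-46) + 103*(1 + 206)) = 1/(3*(-46) + 103*207) = 1/(-138 + 21321) = 1/21183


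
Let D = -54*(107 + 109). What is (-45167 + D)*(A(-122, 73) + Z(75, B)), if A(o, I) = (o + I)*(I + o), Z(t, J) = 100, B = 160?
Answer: -142134331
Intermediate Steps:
D = -11664 (D = -54*216 = -11664)
A(o, I) = (I + o)² (A(o, I) = (I + o)*(I + o) = (I + o)²)
(-45167 + D)*(A(-122, 73) + Z(75, B)) = (-45167 - 11664)*((73 - 122)² + 100) = -56831*((-49)² + 100) = -56831*(2401 + 100) = -56831*2501 = -142134331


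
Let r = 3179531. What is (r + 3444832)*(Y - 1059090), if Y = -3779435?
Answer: -32052145984575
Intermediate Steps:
(r + 3444832)*(Y - 1059090) = (3179531 + 3444832)*(-3779435 - 1059090) = 6624363*(-4838525) = -32052145984575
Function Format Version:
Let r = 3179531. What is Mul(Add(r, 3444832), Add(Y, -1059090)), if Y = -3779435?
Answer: -32052145984575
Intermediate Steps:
Mul(Add(r, 3444832), Add(Y, -1059090)) = Mul(Add(3179531, 3444832), Add(-3779435, -1059090)) = Mul(6624363, -4838525) = -32052145984575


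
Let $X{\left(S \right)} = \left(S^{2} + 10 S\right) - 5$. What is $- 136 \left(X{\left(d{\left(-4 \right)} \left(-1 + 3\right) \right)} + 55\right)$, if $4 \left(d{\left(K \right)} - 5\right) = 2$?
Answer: $-38216$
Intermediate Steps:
$d{\left(K \right)} = \frac{11}{2}$ ($d{\left(K \right)} = 5 + \frac{1}{4} \cdot 2 = 5 + \frac{1}{2} = \frac{11}{2}$)
$X{\left(S \right)} = -5 + S^{2} + 10 S$
$- 136 \left(X{\left(d{\left(-4 \right)} \left(-1 + 3\right) \right)} + 55\right) = - 136 \left(\left(-5 + \left(\frac{11 \left(-1 + 3\right)}{2}\right)^{2} + 10 \frac{11 \left(-1 + 3\right)}{2}\right) + 55\right) = - 136 \left(\left(-5 + \left(\frac{11}{2} \cdot 2\right)^{2} + 10 \cdot \frac{11}{2} \cdot 2\right) + 55\right) = - 136 \left(\left(-5 + 11^{2} + 10 \cdot 11\right) + 55\right) = - 136 \left(\left(-5 + 121 + 110\right) + 55\right) = - 136 \left(226 + 55\right) = \left(-136\right) 281 = -38216$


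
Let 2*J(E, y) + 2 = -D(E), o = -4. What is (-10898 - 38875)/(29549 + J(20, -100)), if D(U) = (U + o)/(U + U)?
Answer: -248865/147739 ≈ -1.6845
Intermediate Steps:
D(U) = (-4 + U)/(2*U) (D(U) = (U - 4)/(U + U) = (-4 + U)/((2*U)) = (-4 + U)*(1/(2*U)) = (-4 + U)/(2*U))
J(E, y) = -1 - (-4 + E)/(4*E) (J(E, y) = -1 + (-(-4 + E)/(2*E))/2 = -1 - (-4 + E)/(4*E))
(-10898 - 38875)/(29549 + J(20, -100)) = (-10898 - 38875)/(29549 + (-5/4 + 1/20)) = -49773/(29549 + (-5/4 + 1/20)) = -49773/(29549 - 6/5) = -49773/147739/5 = -49773*5/147739 = -248865/147739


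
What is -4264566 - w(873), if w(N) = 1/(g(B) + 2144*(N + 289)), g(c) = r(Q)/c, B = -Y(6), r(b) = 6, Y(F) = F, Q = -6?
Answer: -10624428419083/2491327 ≈ -4.2646e+6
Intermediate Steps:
B = -6 (B = -1*6 = -6)
g(c) = 6/c
w(N) = 1/(619615 + 2144*N) (w(N) = 1/(6/(-6) + 2144*(N + 289)) = 1/(6*(-1/6) + 2144*(289 + N)) = 1/(-1 + (619616 + 2144*N)) = 1/(619615 + 2144*N))
-4264566 - w(873) = -4264566 - 1/(619615 + 2144*873) = -4264566 - 1/(619615 + 1871712) = -4264566 - 1/2491327 = -10624428419083/2491327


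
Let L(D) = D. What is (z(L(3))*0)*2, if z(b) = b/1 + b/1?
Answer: 0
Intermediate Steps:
z(b) = 2*b (z(b) = b*1 + b*1 = b + b = 2*b)
(z(L(3))*0)*2 = ((2*3)*0)*2 = (6*0)*2 = 0*2 = 0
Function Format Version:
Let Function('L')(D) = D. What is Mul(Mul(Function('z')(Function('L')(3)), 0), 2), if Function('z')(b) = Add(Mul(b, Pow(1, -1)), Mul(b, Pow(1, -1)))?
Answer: 0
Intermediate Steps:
Function('z')(b) = Mul(2, b) (Function('z')(b) = Add(Mul(b, 1), Mul(b, 1)) = Add(b, b) = Mul(2, b))
Mul(Mul(Function('z')(Function('L')(3)), 0), 2) = Mul(Mul(Mul(2, 3), 0), 2) = Mul(Mul(6, 0), 2) = Mul(0, 2) = 0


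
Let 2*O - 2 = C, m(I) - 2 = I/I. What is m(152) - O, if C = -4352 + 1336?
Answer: 1510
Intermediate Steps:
C = -3016
m(I) = 3 (m(I) = 2 + I/I = 2 + 1 = 3)
O = -1507 (O = 1 + (½)*(-3016) = 1 - 1508 = -1507)
m(152) - O = 3 - 1*(-1507) = 3 + 1507 = 1510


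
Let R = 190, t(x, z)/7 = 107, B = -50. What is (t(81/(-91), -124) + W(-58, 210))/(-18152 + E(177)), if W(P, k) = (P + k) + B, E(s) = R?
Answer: -851/17962 ≈ -0.047378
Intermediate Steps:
t(x, z) = 749 (t(x, z) = 7*107 = 749)
E(s) = 190
W(P, k) = -50 + P + k (W(P, k) = (P + k) - 50 = -50 + P + k)
(t(81/(-91), -124) + W(-58, 210))/(-18152 + E(177)) = (749 + (-50 - 58 + 210))/(-18152 + 190) = (749 + 102)/(-17962) = 851*(-1/17962) = -851/17962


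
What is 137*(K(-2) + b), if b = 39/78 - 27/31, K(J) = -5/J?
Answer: 9042/31 ≈ 291.68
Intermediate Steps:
b = -23/62 (b = 39*(1/78) - 27*1/31 = 1/2 - 27/31 = -23/62 ≈ -0.37097)
137*(K(-2) + b) = 137*(-5/(-2) - 23/62) = 137*(-5*(-1/2) - 23/62) = 137*(5/2 - 23/62) = 137*(66/31) = 9042/31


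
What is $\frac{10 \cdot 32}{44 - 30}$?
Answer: $\frac{160}{7} \approx 22.857$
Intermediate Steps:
$\frac{10 \cdot 32}{44 - 30} = \frac{320}{44 - 30} = \frac{320}{14} = 320 \cdot \frac{1}{14} = \frac{160}{7}$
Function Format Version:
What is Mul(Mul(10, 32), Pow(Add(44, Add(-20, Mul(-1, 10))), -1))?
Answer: Rational(160, 7) ≈ 22.857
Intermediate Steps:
Mul(Mul(10, 32), Pow(Add(44, Add(-20, Mul(-1, 10))), -1)) = Mul(320, Pow(Add(44, Add(-20, -10)), -1)) = Mul(320, Pow(Add(44, -30), -1)) = Mul(320, Pow(14, -1)) = Mul(320, Rational(1, 14)) = Rational(160, 7)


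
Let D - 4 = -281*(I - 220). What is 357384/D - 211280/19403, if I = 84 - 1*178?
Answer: -5854301444/856040957 ≈ -6.8388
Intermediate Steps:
I = -94 (I = 84 - 178 = -94)
D = 88238 (D = 4 - 281*(-94 - 220) = 4 - 281*(-314) = 4 + 88234 = 88238)
357384/D - 211280/19403 = 357384/88238 - 211280/19403 = 357384*(1/88238) - 211280*1/19403 = 178692/44119 - 211280/19403 = -5854301444/856040957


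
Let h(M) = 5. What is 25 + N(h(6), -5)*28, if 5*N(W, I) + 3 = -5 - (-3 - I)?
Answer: -31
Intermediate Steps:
N(W, I) = -1 + I/5 (N(W, I) = -⅗ + (-5 - (-3 - I))/5 = -⅗ + (-5 + (3 + I))/5 = -⅗ + (-2 + I)/5 = -⅗ + (-⅖ + I/5) = -1 + I/5)
25 + N(h(6), -5)*28 = 25 + (-1 + (⅕)*(-5))*28 = 25 + (-1 - 1)*28 = 25 - 2*28 = 25 - 56 = -31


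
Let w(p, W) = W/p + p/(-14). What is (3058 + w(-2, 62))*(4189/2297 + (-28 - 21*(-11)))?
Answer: 9969471200/16079 ≈ 6.2003e+5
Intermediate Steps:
w(p, W) = -p/14 + W/p (w(p, W) = W/p + p*(-1/14) = W/p - p/14 = -p/14 + W/p)
(3058 + w(-2, 62))*(4189/2297 + (-28 - 21*(-11))) = (3058 + (-1/14*(-2) + 62/(-2)))*(4189/2297 + (-28 - 21*(-11))) = (3058 + (⅐ + 62*(-½)))*(4189*(1/2297) + (-28 + 231)) = (3058 + (⅐ - 31))*(4189/2297 + 203) = (3058 - 216/7)*(470480/2297) = (21190/7)*(470480/2297) = 9969471200/16079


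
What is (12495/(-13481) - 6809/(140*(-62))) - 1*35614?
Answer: -245140689623/6883240 ≈ -35614.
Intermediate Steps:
(12495/(-13481) - 6809/(140*(-62))) - 1*35614 = (12495*(-1/13481) - 6809/(-8680)) - 35614 = (-735/793 - 6809*(-1/8680)) - 35614 = (-735/793 + 6809/8680) - 35614 = -980263/6883240 - 35614 = -245140689623/6883240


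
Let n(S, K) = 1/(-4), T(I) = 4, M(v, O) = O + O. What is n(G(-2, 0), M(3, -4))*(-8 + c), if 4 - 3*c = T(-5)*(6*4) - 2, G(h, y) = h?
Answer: 19/2 ≈ 9.5000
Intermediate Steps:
M(v, O) = 2*O
n(S, K) = -¼ (n(S, K) = 1*(-¼) = -¼)
c = -30 (c = 4/3 - (4*(6*4) - 2)/3 = 4/3 - (4*24 - 2)/3 = 4/3 - (96 - 2)/3 = 4/3 - ⅓*94 = 4/3 - 94/3 = -30)
n(G(-2, 0), M(3, -4))*(-8 + c) = -(-8 - 30)/4 = -¼*(-38) = 19/2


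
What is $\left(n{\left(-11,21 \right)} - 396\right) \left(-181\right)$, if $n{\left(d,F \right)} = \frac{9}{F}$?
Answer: $\frac{501189}{7} \approx 71598.0$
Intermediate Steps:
$\left(n{\left(-11,21 \right)} - 396\right) \left(-181\right) = \left(\frac{9}{21} - 396\right) \left(-181\right) = \left(9 \cdot \frac{1}{21} - 396\right) \left(-181\right) = \left(\frac{3}{7} - 396\right) \left(-181\right) = \left(- \frac{2769}{7}\right) \left(-181\right) = \frac{501189}{7}$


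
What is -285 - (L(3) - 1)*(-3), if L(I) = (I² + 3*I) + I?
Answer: -225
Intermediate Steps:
L(I) = I² + 4*I
-285 - (L(3) - 1)*(-3) = -285 - (3*(4 + 3) - 1)*(-3) = -285 - (3*7 - 1)*(-3) = -285 - (21 - 1)*(-3) = -285 - 20*(-3) = -285 - 1*(-60) = -285 + 60 = -225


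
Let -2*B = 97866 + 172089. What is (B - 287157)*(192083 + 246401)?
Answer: -185099224098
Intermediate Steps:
B = -269955/2 (B = -(97866 + 172089)/2 = -½*269955 = -269955/2 ≈ -1.3498e+5)
(B - 287157)*(192083 + 246401) = (-269955/2 - 287157)*(192083 + 246401) = -844269/2*438484 = -185099224098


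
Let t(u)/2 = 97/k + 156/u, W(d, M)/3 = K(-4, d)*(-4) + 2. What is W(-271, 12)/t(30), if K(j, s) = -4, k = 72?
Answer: 9720/2357 ≈ 4.1239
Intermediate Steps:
W(d, M) = 54 (W(d, M) = 3*(-4*(-4) + 2) = 3*(16 + 2) = 3*18 = 54)
t(u) = 97/36 + 312/u (t(u) = 2*(97/72 + 156/u) = 97/36 + 312/u)
W(-271, 12)/t(30) = 54/(97/36 + 312/30) = 54/(97/36 + 312*(1/30)) = 54/(97/36 + 52/5) = 54/(2357/180) = 54*(180/2357) = 9720/2357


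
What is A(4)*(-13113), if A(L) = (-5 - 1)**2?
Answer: -472068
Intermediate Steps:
A(L) = 36 (A(L) = (-6)**2 = 36)
A(4)*(-13113) = 36*(-13113) = -472068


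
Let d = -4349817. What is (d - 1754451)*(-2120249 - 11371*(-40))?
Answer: 10166102865612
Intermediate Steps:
(d - 1754451)*(-2120249 - 11371*(-40)) = (-4349817 - 1754451)*(-2120249 - 11371*(-40)) = -6104268*(-2120249 + 454840) = -6104268*(-1665409) = 10166102865612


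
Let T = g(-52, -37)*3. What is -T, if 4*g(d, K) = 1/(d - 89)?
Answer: 1/188 ≈ 0.0053191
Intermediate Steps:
g(d, K) = 1/(4*(-89 + d)) (g(d, K) = 1/(4*(d - 89)) = 1/(4*(-89 + d)))
T = -1/188 (T = (1/(4*(-89 - 52)))*3 = ((1/4)/(-141))*3 = ((1/4)*(-1/141))*3 = -1/564*3 = -1/188 ≈ -0.0053191)
-T = -1*(-1/188) = 1/188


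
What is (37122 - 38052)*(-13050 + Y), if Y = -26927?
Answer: 37178610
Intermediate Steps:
(37122 - 38052)*(-13050 + Y) = (37122 - 38052)*(-13050 - 26927) = -930*(-39977) = 37178610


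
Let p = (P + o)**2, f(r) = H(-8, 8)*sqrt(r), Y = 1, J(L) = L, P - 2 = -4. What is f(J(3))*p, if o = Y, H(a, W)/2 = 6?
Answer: 12*sqrt(3) ≈ 20.785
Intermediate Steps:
P = -2 (P = 2 - 4 = -2)
H(a, W) = 12 (H(a, W) = 2*6 = 12)
o = 1
f(r) = 12*sqrt(r)
p = 1 (p = (-2 + 1)**2 = (-1)**2 = 1)
f(J(3))*p = (12*sqrt(3))*1 = 12*sqrt(3)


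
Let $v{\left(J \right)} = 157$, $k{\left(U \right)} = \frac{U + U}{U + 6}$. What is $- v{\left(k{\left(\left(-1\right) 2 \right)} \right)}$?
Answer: $-157$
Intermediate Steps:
$k{\left(U \right)} = \frac{2 U}{6 + U}$
$- v{\left(k{\left(\left(-1\right) 2 \right)} \right)} = \left(-1\right) 157 = -157$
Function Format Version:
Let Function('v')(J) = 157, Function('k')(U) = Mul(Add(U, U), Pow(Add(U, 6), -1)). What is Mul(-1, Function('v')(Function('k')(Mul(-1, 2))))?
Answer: -157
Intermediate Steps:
Function('k')(U) = Mul(2, U, Pow(Add(6, U), -1)) (Function('k')(U) = Mul(Mul(2, U), Pow(Add(6, U), -1)) = Mul(2, U, Pow(Add(6, U), -1)))
Mul(-1, Function('v')(Function('k')(Mul(-1, 2)))) = Mul(-1, 157) = -157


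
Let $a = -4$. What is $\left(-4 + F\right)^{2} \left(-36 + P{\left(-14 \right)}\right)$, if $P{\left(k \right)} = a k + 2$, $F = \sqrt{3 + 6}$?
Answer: $22$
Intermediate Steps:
$F = 3$ ($F = \sqrt{9} = 3$)
$P{\left(k \right)} = 2 - 4 k$ ($P{\left(k \right)} = - 4 k + 2 = 2 - 4 k$)
$\left(-4 + F\right)^{2} \left(-36 + P{\left(-14 \right)}\right) = \left(-4 + 3\right)^{2} \left(-36 + \left(2 - -56\right)\right) = \left(-1\right)^{2} \left(-36 + \left(2 + 56\right)\right) = 1 \left(-36 + 58\right) = 1 \cdot 22 = 22$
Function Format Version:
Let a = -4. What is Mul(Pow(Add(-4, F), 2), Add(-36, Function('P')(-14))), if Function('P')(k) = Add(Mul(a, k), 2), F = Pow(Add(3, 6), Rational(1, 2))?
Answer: 22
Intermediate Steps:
F = 3 (F = Pow(9, Rational(1, 2)) = 3)
Function('P')(k) = Add(2, Mul(-4, k)) (Function('P')(k) = Add(Mul(-4, k), 2) = Add(2, Mul(-4, k)))
Mul(Pow(Add(-4, F), 2), Add(-36, Function('P')(-14))) = Mul(Pow(Add(-4, 3), 2), Add(-36, Add(2, Mul(-4, -14)))) = Mul(Pow(-1, 2), Add(-36, Add(2, 56))) = Mul(1, Add(-36, 58)) = Mul(1, 22) = 22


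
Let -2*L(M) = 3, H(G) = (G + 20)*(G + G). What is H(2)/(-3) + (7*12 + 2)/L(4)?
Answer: -260/3 ≈ -86.667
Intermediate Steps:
H(G) = 2*G*(20 + G) (H(G) = (20 + G)*(2*G) = 2*G*(20 + G))
L(M) = -3/2 (L(M) = -½*3 = -3/2)
H(2)/(-3) + (7*12 + 2)/L(4) = (2*2*(20 + 2))/(-3) + (7*12 + 2)/(-3/2) = (2*2*22)*(-⅓) + (84 + 2)*(-⅔) = 88*(-⅓) + 86*(-⅔) = -88/3 - 172/3 = -260/3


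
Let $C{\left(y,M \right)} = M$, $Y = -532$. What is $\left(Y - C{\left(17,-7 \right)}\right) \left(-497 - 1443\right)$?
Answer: $1018500$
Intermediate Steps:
$\left(Y - C{\left(17,-7 \right)}\right) \left(-497 - 1443\right) = \left(-532 - -7\right) \left(-497 - 1443\right) = \left(-532 + 7\right) \left(-1940\right) = \left(-525\right) \left(-1940\right) = 1018500$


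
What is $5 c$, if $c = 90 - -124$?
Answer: $1070$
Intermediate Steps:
$c = 214$ ($c = 90 + 124 = 214$)
$5 c = 5 \cdot 214 = 1070$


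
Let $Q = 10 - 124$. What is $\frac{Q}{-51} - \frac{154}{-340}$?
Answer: $\frac{457}{170} \approx 2.6882$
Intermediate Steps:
$Q = -114$
$\frac{Q}{-51} - \frac{154}{-340} = - \frac{114}{-51} - \frac{154}{-340} = \left(-114\right) \left(- \frac{1}{51}\right) - - \frac{77}{170} = \frac{38}{17} + \frac{77}{170} = \frac{457}{170}$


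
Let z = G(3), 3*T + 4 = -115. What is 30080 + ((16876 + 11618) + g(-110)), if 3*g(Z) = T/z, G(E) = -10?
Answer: 5271779/90 ≈ 58575.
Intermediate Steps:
T = -119/3 (T = -4/3 + (⅓)*(-115) = -4/3 - 115/3 = -119/3 ≈ -39.667)
z = -10
g(Z) = 119/90 (g(Z) = (-119/3/(-10))/3 = (-119/3*(-⅒))/3 = (⅓)*(119/30) = 119/90)
30080 + ((16876 + 11618) + g(-110)) = 30080 + ((16876 + 11618) + 119/90) = 30080 + (28494 + 119/90) = 30080 + 2564579/90 = 5271779/90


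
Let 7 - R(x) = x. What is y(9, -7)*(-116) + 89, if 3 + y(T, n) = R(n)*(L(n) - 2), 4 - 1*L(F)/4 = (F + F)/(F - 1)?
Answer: -10931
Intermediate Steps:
R(x) = 7 - x
L(F) = 16 - 8*F/(-1 + F) (L(F) = 16 - 4*(F + F)/(F - 1) = 16 - 4*2*F/(-1 + F) = 16 - 8*F/(-1 + F))
y(T, n) = -3 + (-2 + 8*(-2 + n)/(-1 + n))*(7 - n) (y(T, n) = -3 + (7 - n)*(8*(-2 + n)/(-1 + n) - 2) = -3 + (7 - n)*(-2 + 8*(-2 + n)/(-1 + n)) = -3 + (-2 + 8*(-2 + n)/(-1 + n))*(7 - n))
y(9, -7)*(-116) + 89 = ((-95 - 6*(-7)² + 53*(-7))/(-1 - 7))*(-116) + 89 = ((-95 - 6*49 - 371)/(-8))*(-116) + 89 = -(-95 - 294 - 371)/8*(-116) + 89 = -⅛*(-760)*(-116) + 89 = 95*(-116) + 89 = -11020 + 89 = -10931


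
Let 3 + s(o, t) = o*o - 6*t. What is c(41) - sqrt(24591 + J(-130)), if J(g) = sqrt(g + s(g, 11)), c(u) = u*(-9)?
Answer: -369 - sqrt(24591 + sqrt(16701)) ≈ -526.23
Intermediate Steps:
c(u) = -9*u
s(o, t) = -3 + o**2 - 6*t (s(o, t) = -3 + (o*o - 6*t) = -3 + (o**2 - 6*t) = -3 + o**2 - 6*t)
J(g) = sqrt(-69 + g + g**2) (J(g) = sqrt(g + (-3 + g**2 - 6*11)) = sqrt(g + (-3 + g**2 - 66)) = sqrt(g + (-69 + g**2)) = sqrt(-69 + g + g**2))
c(41) - sqrt(24591 + J(-130)) = -9*41 - sqrt(24591 + sqrt(-69 - 130 + (-130)**2)) = -369 - sqrt(24591 + sqrt(-69 - 130 + 16900)) = -369 - sqrt(24591 + sqrt(16701))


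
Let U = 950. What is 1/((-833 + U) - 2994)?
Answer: -1/2877 ≈ -0.00034758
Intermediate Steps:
1/((-833 + U) - 2994) = 1/((-833 + 950) - 2994) = 1/(117 - 2994) = 1/(-2877) = -1/2877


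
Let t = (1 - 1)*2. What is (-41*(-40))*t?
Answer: 0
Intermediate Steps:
t = 0 (t = 0*2 = 0)
(-41*(-40))*t = -41*(-40)*0 = 1640*0 = 0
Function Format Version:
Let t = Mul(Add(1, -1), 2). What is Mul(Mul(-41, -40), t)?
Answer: 0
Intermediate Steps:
t = 0 (t = Mul(0, 2) = 0)
Mul(Mul(-41, -40), t) = Mul(Mul(-41, -40), 0) = Mul(1640, 0) = 0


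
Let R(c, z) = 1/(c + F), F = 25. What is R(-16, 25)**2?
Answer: 1/81 ≈ 0.012346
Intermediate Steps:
R(c, z) = 1/(25 + c) (R(c, z) = 1/(c + 25) = 1/(25 + c))
R(-16, 25)**2 = (1/(25 - 16))**2 = (1/9)**2 = 1/81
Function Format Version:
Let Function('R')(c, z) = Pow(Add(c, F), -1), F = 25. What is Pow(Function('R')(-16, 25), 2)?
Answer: Rational(1, 81) ≈ 0.012346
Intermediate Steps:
Function('R')(c, z) = Pow(Add(25, c), -1) (Function('R')(c, z) = Pow(Add(c, 25), -1) = Pow(Add(25, c), -1))
Pow(Function('R')(-16, 25), 2) = Pow(Pow(Add(25, -16), -1), 2) = Pow(Pow(9, -1), 2) = Pow(Rational(1, 9), 2) = Rational(1, 81)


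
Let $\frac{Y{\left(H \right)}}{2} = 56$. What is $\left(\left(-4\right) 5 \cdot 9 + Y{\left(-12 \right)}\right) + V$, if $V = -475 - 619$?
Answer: $-1162$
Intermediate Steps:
$V = -1094$
$Y{\left(H \right)} = 112$ ($Y{\left(H \right)} = 2 \cdot 56 = 112$)
$\left(\left(-4\right) 5 \cdot 9 + Y{\left(-12 \right)}\right) + V = \left(\left(-4\right) 5 \cdot 9 + 112\right) - 1094 = \left(\left(-20\right) 9 + 112\right) - 1094 = \left(-180 + 112\right) - 1094 = -68 - 1094 = -1162$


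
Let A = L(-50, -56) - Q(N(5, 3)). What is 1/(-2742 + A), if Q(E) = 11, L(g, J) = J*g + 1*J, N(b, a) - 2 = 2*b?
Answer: -⅑ ≈ -0.11111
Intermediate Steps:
N(b, a) = 2 + 2*b
L(g, J) = J + J*g (L(g, J) = J*g + J = J + J*g)
A = 2733 (A = -56*(1 - 50) - 1*11 = -56*(-49) - 11 = 2744 - 11 = 2733)
1/(-2742 + A) = 1/(-2742 + 2733) = 1/(-9) = -⅑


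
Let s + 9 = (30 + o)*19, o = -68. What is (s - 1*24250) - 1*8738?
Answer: -33719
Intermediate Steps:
s = -731 (s = -9 + (30 - 68)*19 = -9 - 38*19 = -9 - 722 = -731)
(s - 1*24250) - 1*8738 = (-731 - 1*24250) - 1*8738 = (-731 - 24250) - 8738 = -24981 - 8738 = -33719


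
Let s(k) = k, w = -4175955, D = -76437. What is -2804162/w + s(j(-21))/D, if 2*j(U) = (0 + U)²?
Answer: 15808957979/23644257210 ≈ 0.66862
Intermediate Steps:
j(U) = U²/2 (j(U) = (0 + U)²/2 = U²/2)
-2804162/w + s(j(-21))/D = -2804162/(-4175955) + ((½)*(-21)²)/(-76437) = -2804162*(-1/4175955) + ((½)*441)*(-1/76437) = 2804162/4175955 + (441/2)*(-1/76437) = 2804162/4175955 - 49/16986 = 15808957979/23644257210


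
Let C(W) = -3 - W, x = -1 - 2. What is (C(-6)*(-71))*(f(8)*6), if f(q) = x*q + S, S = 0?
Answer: 30672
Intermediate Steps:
x = -3
f(q) = -3*q (f(q) = -3*q + 0 = -3*q)
(C(-6)*(-71))*(f(8)*6) = ((-3 - 1*(-6))*(-71))*(-3*8*6) = ((-3 + 6)*(-71))*(-24*6) = (3*(-71))*(-144) = -213*(-144) = 30672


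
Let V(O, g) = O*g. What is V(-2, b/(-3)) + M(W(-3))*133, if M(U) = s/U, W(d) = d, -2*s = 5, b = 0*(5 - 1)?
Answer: 665/6 ≈ 110.83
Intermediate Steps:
b = 0 (b = 0*4 = 0)
s = -5/2 (s = -½*5 = -5/2 ≈ -2.5000)
M(U) = -5/(2*U)
V(-2, b/(-3)) + M(W(-3))*133 = -0/(-3) - 5/2/(-3)*133 = -0*(-1)/3 - 5/2*(-⅓)*133 = -2*0 + (⅚)*133 = 0 + 665/6 = 665/6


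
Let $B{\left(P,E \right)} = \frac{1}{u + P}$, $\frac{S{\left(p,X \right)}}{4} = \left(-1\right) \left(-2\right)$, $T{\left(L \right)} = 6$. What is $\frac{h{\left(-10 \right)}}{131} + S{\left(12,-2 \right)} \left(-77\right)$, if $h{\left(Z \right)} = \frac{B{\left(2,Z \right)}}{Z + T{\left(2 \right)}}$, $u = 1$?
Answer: $- \frac{968353}{1572} \approx -616.0$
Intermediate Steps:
$S{\left(p,X \right)} = 8$ ($S{\left(p,X \right)} = 4 \left(\left(-1\right) \left(-2\right)\right) = 4 \cdot 2 = 8$)
$B{\left(P,E \right)} = \frac{1}{1 + P}$
$h{\left(Z \right)} = \frac{1}{3 \left(6 + Z\right)}$ ($h{\left(Z \right)} = \frac{1}{\left(1 + 2\right) \left(Z + 6\right)} = \frac{1}{3 \left(6 + Z\right)}$)
$\frac{h{\left(-10 \right)}}{131} + S{\left(12,-2 \right)} \left(-77\right) = \frac{\frac{1}{3} \frac{1}{6 - 10}}{131} + 8 \left(-77\right) = \frac{1}{3 \left(-4\right)} \frac{1}{131} - 616 = \frac{1}{3} \left(- \frac{1}{4}\right) \frac{1}{131} - 616 = \left(- \frac{1}{12}\right) \frac{1}{131} - 616 = - \frac{1}{1572} - 616 = - \frac{968353}{1572}$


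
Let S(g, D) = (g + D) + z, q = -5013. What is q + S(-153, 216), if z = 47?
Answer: -4903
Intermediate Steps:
S(g, D) = 47 + D + g (S(g, D) = (g + D) + 47 = (D + g) + 47 = 47 + D + g)
q + S(-153, 216) = -5013 + (47 + 216 - 153) = -5013 + 110 = -4903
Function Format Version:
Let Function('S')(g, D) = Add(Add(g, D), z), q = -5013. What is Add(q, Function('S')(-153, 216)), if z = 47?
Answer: -4903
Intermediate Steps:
Function('S')(g, D) = Add(47, D, g) (Function('S')(g, D) = Add(Add(g, D), 47) = Add(Add(D, g), 47) = Add(47, D, g))
Add(q, Function('S')(-153, 216)) = Add(-5013, Add(47, 216, -153)) = Add(-5013, 110) = -4903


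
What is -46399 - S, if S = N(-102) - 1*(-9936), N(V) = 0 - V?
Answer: -56437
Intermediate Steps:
N(V) = -V
S = 10038 (S = -1*(-102) - 1*(-9936) = 102 + 9936 = 10038)
-46399 - S = -46399 - 1*10038 = -46399 - 10038 = -56437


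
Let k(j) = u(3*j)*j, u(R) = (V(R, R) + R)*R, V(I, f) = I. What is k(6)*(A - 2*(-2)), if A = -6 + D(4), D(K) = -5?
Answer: -27216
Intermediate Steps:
u(R) = 2*R² (u(R) = (R + R)*R = (2*R)*R = 2*R²)
k(j) = 18*j³ (k(j) = (2*(3*j)²)*j = (2*(9*j²))*j = (18*j²)*j = 18*j³)
A = -11 (A = -6 - 5 = -11)
k(6)*(A - 2*(-2)) = (18*6³)*(-11 - 2*(-2)) = (18*216)*(-11 + 4) = 3888*(-7) = -27216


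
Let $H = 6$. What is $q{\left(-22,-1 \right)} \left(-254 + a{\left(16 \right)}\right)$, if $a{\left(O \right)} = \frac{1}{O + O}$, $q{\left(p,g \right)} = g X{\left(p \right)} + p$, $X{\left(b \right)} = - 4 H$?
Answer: $- \frac{8127}{16} \approx -507.94$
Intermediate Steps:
$X{\left(b \right)} = -24$ ($X{\left(b \right)} = \left(-4\right) 6 = -24$)
$q{\left(p,g \right)} = p - 24 g$ ($q{\left(p,g \right)} = g \left(-24\right) + p = - 24 g + p = p - 24 g$)
$a{\left(O \right)} = \frac{1}{2 O}$
$q{\left(-22,-1 \right)} \left(-254 + a{\left(16 \right)}\right) = \left(-22 - -24\right) \left(-254 + \frac{1}{2 \cdot 16}\right) = \left(-22 + 24\right) \left(-254 + \frac{1}{2} \cdot \frac{1}{16}\right) = 2 \left(-254 + \frac{1}{32}\right) = 2 \left(- \frac{8127}{32}\right) = - \frac{8127}{16}$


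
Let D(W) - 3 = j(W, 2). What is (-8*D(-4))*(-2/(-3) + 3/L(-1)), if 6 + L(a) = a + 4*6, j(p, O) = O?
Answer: -1720/51 ≈ -33.725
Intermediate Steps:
L(a) = 18 + a (L(a) = -6 + (a + 4*6) = -6 + (a + 24) = -6 + (24 + a) = 18 + a)
D(W) = 5 (D(W) = 3 + 2 = 5)
(-8*D(-4))*(-2/(-3) + 3/L(-1)) = (-8*5)*(-2/(-3) + 3/(18 - 1)) = -40*(-2*(-⅓) + 3/17) = -40*(⅔ + 3*(1/17)) = -40*(⅔ + 3/17) = -40*43/51 = -1720/51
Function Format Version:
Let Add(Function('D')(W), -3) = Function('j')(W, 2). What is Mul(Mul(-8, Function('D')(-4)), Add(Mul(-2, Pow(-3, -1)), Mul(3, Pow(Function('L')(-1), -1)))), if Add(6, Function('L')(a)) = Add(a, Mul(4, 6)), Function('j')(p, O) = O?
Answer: Rational(-1720, 51) ≈ -33.725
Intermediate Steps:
Function('L')(a) = Add(18, a) (Function('L')(a) = Add(-6, Add(a, Mul(4, 6))) = Add(-6, Add(a, 24)) = Add(-6, Add(24, a)) = Add(18, a))
Function('D')(W) = 5 (Function('D')(W) = Add(3, 2) = 5)
Mul(Mul(-8, Function('D')(-4)), Add(Mul(-2, Pow(-3, -1)), Mul(3, Pow(Function('L')(-1), -1)))) = Mul(Mul(-8, 5), Add(Mul(-2, Pow(-3, -1)), Mul(3, Pow(Add(18, -1), -1)))) = Mul(-40, Add(Mul(-2, Rational(-1, 3)), Mul(3, Pow(17, -1)))) = Mul(-40, Add(Rational(2, 3), Mul(3, Rational(1, 17)))) = Mul(-40, Add(Rational(2, 3), Rational(3, 17))) = Mul(-40, Rational(43, 51)) = Rational(-1720, 51)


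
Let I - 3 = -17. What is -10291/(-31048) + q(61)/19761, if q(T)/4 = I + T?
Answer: 209197475/613539528 ≈ 0.34097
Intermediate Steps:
I = -14 (I = 3 - 17 = -14)
q(T) = -56 + 4*T (q(T) = 4*(-14 + T) = -56 + 4*T)
-10291/(-31048) + q(61)/19761 = -10291/(-31048) + (-56 + 4*61)/19761 = -10291*(-1/31048) + (-56 + 244)*(1/19761) = 10291/31048 + 188*(1/19761) = 10291/31048 + 188/19761 = 209197475/613539528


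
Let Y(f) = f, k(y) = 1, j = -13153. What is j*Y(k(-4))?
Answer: -13153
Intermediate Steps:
j*Y(k(-4)) = -13153*1 = -13153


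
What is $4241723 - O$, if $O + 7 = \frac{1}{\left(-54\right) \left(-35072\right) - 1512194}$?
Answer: $\frac{1619042890619}{381694} \approx 4.2417 \cdot 10^{6}$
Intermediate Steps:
$O = - \frac{2671857}{381694}$ ($O = -7 + \frac{1}{\left(-54\right) \left(-35072\right) - 1512194} = -7 + \frac{1}{1893888 - 1512194} = -7 + \frac{1}{381694} = - \frac{2671857}{381694} \approx -7.0$)
$4241723 - O = 4241723 - - \frac{2671857}{381694} = 4241723 + \frac{2671857}{381694} = \frac{1619042890619}{381694}$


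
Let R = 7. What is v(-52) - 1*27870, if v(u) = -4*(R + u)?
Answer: -27690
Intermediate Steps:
v(u) = -28 - 4*u (v(u) = -4*(7 + u) = -28 - 4*u)
v(-52) - 1*27870 = (-28 - 4*(-52)) - 1*27870 = (-28 + 208) - 27870 = 180 - 27870 = -27690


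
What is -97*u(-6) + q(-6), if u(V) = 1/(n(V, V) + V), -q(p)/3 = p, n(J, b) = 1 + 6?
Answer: -79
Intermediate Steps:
n(J, b) = 7
q(p) = -3*p
u(V) = 1/(7 + V)
-97*u(-6) + q(-6) = -97/(7 - 6) - 3*(-6) = -97/1 + 18 = -97*1 + 18 = -97 + 18 = -79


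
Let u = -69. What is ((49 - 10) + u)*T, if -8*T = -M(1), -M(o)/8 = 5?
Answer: 150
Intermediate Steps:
M(o) = -40 (M(o) = -8*5 = -40)
T = -5 (T = -(-1)*(-40)/8 = -⅛*40 = -5)
((49 - 10) + u)*T = ((49 - 10) - 69)*(-5) = (39 - 69)*(-5) = -30*(-5) = 150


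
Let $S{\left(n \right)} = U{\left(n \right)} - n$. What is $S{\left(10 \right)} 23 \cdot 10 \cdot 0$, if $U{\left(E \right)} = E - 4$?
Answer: $0$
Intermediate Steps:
$U{\left(E \right)} = -4 + E$ ($U{\left(E \right)} = E - 4 = -4 + E$)
$S{\left(n \right)} = -4$ ($S{\left(n \right)} = \left(-4 + n\right) - n = -4$)
$S{\left(10 \right)} 23 \cdot 10 \cdot 0 = \left(-4\right) 23 \cdot 10 \cdot 0 = \left(-92\right) 0 = 0$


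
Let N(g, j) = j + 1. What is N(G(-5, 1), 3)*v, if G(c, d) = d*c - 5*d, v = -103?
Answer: -412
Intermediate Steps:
G(c, d) = -5*d + c*d (G(c, d) = c*d - 5*d = -5*d + c*d)
N(g, j) = 1 + j
N(G(-5, 1), 3)*v = (1 + 3)*(-103) = 4*(-103) = -412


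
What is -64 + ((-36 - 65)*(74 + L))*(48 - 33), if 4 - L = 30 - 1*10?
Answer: -87934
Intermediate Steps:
L = -16 (L = 4 - (30 - 1*10) = 4 - (30 - 10) = 4 - 1*20 = 4 - 20 = -16)
-64 + ((-36 - 65)*(74 + L))*(48 - 33) = -64 + ((-36 - 65)*(74 - 16))*(48 - 33) = -64 - 101*58*15 = -64 - 5858*15 = -64 - 87870 = -87934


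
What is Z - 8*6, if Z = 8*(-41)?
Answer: -376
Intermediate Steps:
Z = -328
Z - 8*6 = -328 - 8*6 = -328 - 48 = -376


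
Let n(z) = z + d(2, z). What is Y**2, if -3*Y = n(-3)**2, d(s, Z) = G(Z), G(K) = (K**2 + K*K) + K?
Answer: 2304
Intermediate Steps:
G(K) = K + 2*K**2 (G(K) = (K**2 + K**2) + K = 2*K**2 + K = K + 2*K**2)
d(s, Z) = Z*(1 + 2*Z)
n(z) = z + z*(1 + 2*z)
Y = -48 (Y = -36*(1 - 3)**2/3 = -(2*(-3)*(-2))**2/3 = -1/3*12**2 = -1/3*144 = -48)
Y**2 = (-48)**2 = 2304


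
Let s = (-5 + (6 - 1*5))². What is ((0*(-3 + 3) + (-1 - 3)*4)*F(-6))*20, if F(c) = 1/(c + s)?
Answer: -32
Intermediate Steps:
s = 16 (s = (-5 + (6 - 5))² = (-5 + 1)² = (-4)² = 16)
F(c) = 1/(16 + c) (F(c) = 1/(c + 16) = 1/(16 + c))
((0*(-3 + 3) + (-1 - 3)*4)*F(-6))*20 = ((0*(-3 + 3) + (-1 - 3)*4)/(16 - 6))*20 = ((0*0 - 4*4)/10)*20 = ((0 - 16)*(⅒))*20 = -16*⅒*20 = -8/5*20 = -32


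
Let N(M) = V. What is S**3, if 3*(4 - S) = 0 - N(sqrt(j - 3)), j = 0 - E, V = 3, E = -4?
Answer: 125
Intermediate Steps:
j = 4 (j = 0 - 1*(-4) = 0 + 4 = 4)
N(M) = 3
S = 5 (S = 4 - (0 - 1*3)/3 = 4 - (0 - 3)/3 = 4 - 1/3*(-3) = 4 + 1 = 5)
S**3 = 5**3 = 125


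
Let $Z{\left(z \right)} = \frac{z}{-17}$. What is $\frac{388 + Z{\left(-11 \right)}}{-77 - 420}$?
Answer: $- \frac{6607}{8449} \approx -0.78199$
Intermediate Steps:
$Z{\left(z \right)} = - \frac{z}{17}$ ($Z{\left(z \right)} = z \left(- \frac{1}{17}\right) = - \frac{z}{17}$)
$\frac{388 + Z{\left(-11 \right)}}{-77 - 420} = \frac{388 - - \frac{11}{17}}{-77 - 420} = \frac{388 + \frac{11}{17}}{-497} = \frac{6607}{17} \left(- \frac{1}{497}\right) = - \frac{6607}{8449}$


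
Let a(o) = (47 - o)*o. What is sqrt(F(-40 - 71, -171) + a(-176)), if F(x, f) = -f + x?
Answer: 2*I*sqrt(9797) ≈ 197.96*I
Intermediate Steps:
F(x, f) = x - f
a(o) = o*(47 - o)
sqrt(F(-40 - 71, -171) + a(-176)) = sqrt(((-40 - 71) - 1*(-171)) - 176*(47 - 1*(-176))) = sqrt((-111 + 171) - 176*(47 + 176)) = sqrt(60 - 176*223) = sqrt(60 - 39248) = sqrt(-39188) = 2*I*sqrt(9797)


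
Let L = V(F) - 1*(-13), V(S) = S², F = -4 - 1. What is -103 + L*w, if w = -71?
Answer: -2801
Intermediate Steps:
F = -5
L = 38 (L = (-5)² - 1*(-13) = 25 + 13 = 38)
-103 + L*w = -103 + 38*(-71) = -103 - 2698 = -2801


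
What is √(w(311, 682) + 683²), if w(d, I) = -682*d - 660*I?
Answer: I*√195733 ≈ 442.42*I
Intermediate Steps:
√(w(311, 682) + 683²) = √((-682*311 - 660*682) + 683²) = √((-212102 - 450120) + 466489) = √(-662222 + 466489) = √(-195733) = I*√195733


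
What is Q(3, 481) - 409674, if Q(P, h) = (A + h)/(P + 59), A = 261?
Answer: -12699523/31 ≈ -4.0966e+5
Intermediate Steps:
Q(P, h) = (261 + h)/(59 + P) (Q(P, h) = (261 + h)/(P + 59) = (261 + h)/(59 + P))
Q(3, 481) - 409674 = (261 + 481)/(59 + 3) - 409674 = 742/62 - 409674 = (1/62)*742 - 409674 = 371/31 - 409674 = -12699523/31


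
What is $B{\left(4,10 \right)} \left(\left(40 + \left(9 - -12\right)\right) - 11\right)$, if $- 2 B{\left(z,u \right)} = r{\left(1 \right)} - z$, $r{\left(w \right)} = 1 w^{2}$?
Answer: $75$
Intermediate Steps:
$r{\left(w \right)} = w^{2}$
$B{\left(z,u \right)} = - \frac{1}{2} + \frac{z}{2}$ ($B{\left(z,u \right)} = - \frac{1^{2} - z}{2} = - \frac{1 - z}{2} = - \frac{1}{2} + \frac{z}{2}$)
$B{\left(4,10 \right)} \left(\left(40 + \left(9 - -12\right)\right) - 11\right) = \left(- \frac{1}{2} + \frac{1}{2} \cdot 4\right) \left(\left(40 + \left(9 - -12\right)\right) - 11\right) = \left(- \frac{1}{2} + 2\right) \left(\left(40 + \left(9 + 12\right)\right) - 11\right) = \frac{3 \left(\left(40 + 21\right) - 11\right)}{2} = \frac{3 \left(61 - 11\right)}{2} = \frac{3}{2} \cdot 50 = 75$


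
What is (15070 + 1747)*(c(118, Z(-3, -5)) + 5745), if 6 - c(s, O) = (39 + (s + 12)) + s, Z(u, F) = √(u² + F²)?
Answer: 91888088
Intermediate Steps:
Z(u, F) = √(F² + u²)
c(s, O) = -45 - 2*s (c(s, O) = 6 - ((39 + (s + 12)) + s) = 6 - ((39 + (12 + s)) + s) = 6 - ((51 + s) + s) = 6 - (51 + 2*s) = 6 + (-51 - 2*s) = -45 - 2*s)
(15070 + 1747)*(c(118, Z(-3, -5)) + 5745) = (15070 + 1747)*((-45 - 2*118) + 5745) = 16817*((-45 - 236) + 5745) = 16817*(-281 + 5745) = 16817*5464 = 91888088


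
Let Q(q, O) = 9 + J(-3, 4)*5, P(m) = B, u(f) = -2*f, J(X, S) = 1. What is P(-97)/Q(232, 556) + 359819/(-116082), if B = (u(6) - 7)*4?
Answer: -6929849/812574 ≈ -8.5283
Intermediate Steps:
B = -76 (B = (-2*6 - 7)*4 = (-12 - 7)*4 = -19*4 = -76)
P(m) = -76
Q(q, O) = 14 (Q(q, O) = 9 + 1*5 = 9 + 5 = 14)
P(-97)/Q(232, 556) + 359819/(-116082) = -76/14 + 359819/(-116082) = -76*1/14 + 359819*(-1/116082) = -38/7 - 359819/116082 = -6929849/812574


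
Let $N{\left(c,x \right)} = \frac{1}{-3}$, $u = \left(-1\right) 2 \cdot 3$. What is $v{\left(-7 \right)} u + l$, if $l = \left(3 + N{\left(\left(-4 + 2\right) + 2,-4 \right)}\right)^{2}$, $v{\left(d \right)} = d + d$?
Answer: $\frac{820}{9} \approx 91.111$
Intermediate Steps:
$v{\left(d \right)} = 2 d$
$u = -6$ ($u = \left(-2\right) 3 = -6$)
$N{\left(c,x \right)} = - \frac{1}{3}$
$l = \frac{64}{9}$ ($l = \left(3 - \frac{1}{3}\right)^{2} = \left(\frac{8}{3}\right)^{2} = \frac{64}{9} \approx 7.1111$)
$v{\left(-7 \right)} u + l = 2 \left(-7\right) \left(-6\right) + \frac{64}{9} = \left(-14\right) \left(-6\right) + \frac{64}{9} = 84 + \frac{64}{9} = \frac{820}{9}$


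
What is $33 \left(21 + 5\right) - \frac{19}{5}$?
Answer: $\frac{4271}{5} \approx 854.2$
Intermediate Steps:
$33 \left(21 + 5\right) - \frac{19}{5} = 33 \cdot 26 - \frac{19}{5} = 858 - \frac{19}{5} = \frac{4271}{5}$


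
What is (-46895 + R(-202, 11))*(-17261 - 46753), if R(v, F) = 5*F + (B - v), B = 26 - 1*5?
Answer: 2984140638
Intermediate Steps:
B = 21 (B = 26 - 5 = 21)
R(v, F) = 21 - v + 5*F (R(v, F) = 5*F + (21 - v) = 21 - v + 5*F)
(-46895 + R(-202, 11))*(-17261 - 46753) = (-46895 + (21 - 1*(-202) + 5*11))*(-17261 - 46753) = (-46895 + (21 + 202 + 55))*(-64014) = (-46895 + 278)*(-64014) = -46617*(-64014) = 2984140638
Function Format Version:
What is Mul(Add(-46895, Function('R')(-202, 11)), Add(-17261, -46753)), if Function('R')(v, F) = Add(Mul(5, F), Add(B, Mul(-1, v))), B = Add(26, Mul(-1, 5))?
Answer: 2984140638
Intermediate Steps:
B = 21 (B = Add(26, -5) = 21)
Function('R')(v, F) = Add(21, Mul(-1, v), Mul(5, F)) (Function('R')(v, F) = Add(Mul(5, F), Add(21, Mul(-1, v))) = Add(21, Mul(-1, v), Mul(5, F)))
Mul(Add(-46895, Function('R')(-202, 11)), Add(-17261, -46753)) = Mul(Add(-46895, Add(21, Mul(-1, -202), Mul(5, 11))), Add(-17261, -46753)) = Mul(Add(-46895, Add(21, 202, 55)), -64014) = Mul(Add(-46895, 278), -64014) = Mul(-46617, -64014) = 2984140638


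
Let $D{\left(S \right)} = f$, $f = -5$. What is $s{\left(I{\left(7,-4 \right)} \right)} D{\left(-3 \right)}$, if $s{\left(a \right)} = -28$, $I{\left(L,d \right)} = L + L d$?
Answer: $140$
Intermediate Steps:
$D{\left(S \right)} = -5$
$s{\left(I{\left(7,-4 \right)} \right)} D{\left(-3 \right)} = \left(-28\right) \left(-5\right) = 140$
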